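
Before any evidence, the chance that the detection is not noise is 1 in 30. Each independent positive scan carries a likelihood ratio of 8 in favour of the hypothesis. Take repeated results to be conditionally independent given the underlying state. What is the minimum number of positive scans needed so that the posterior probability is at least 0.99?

4

Prior odds = (1/30)/(29/30) = 1/29.
Likelihood ratio per positive scan = 8.
Target posterior odds = 0.99/0.01 = 99.
Require 8ⁿ ≥ 99 ÷ (1/29) = 2871.
8³ = 512 falls short of 2871 but 8⁴ = 4096 reaches it, so n = 4.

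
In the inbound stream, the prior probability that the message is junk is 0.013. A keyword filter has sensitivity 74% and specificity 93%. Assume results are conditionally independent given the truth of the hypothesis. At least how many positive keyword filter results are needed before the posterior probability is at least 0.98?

Prior odds = 0.013/0.987 = 13/987.
False-positive rate = 1 − 0.93 = 0.07; likelihood ratio of a positive = 0.74/0.07 = 74/7.
Target posterior odds = 0.98/0.02 = 49.
Require (74/7)ⁿ ≥ 49 ÷ (13/987) = 48363/13.
(74/7)³ = 405224/343 falls short of 48363/13 but (74/7)⁴ = 29986576/2401 reaches it, so n = 4.

4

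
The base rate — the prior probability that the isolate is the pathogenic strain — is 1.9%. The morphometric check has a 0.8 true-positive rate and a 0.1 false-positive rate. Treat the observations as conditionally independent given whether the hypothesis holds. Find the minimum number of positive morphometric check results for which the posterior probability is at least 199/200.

Prior odds = 0.019/0.981 = 19/981.
Likelihood ratio of a positive result = 0.8/0.1 = 8.
Target posterior odds = 0.995/0.005 = 199.
Require 8ⁿ ≥ 199 ÷ (19/981) = 195219/19.
8⁴ = 4096 falls short of 195219/19 but 8⁵ = 32768 reaches it, so n = 5.

5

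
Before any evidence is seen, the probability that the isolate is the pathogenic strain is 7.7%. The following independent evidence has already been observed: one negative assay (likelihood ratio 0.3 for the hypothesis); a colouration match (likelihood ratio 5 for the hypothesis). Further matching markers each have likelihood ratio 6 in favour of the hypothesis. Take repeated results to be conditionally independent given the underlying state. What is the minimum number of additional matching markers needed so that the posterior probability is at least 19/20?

Prior odds = 0.077/0.923 = 77/923.
Combined Bayes factor of the evidence already in hand = 0.3 × 5 = 1.5.
Odds after that evidence = (77/923) × 1.5 = 231/1846.
Target odds = 0.95/0.05 = 19.
Need 6ⁿ ≥ 19 ÷ (231/1846) = 35074/231.
6² = 36 falls short of 35074/231 but 6³ = 216 reaches it, so n = 3.

3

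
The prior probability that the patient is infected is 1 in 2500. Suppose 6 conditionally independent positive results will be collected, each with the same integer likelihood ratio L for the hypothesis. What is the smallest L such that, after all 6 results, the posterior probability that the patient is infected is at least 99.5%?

9

Prior odds = 0.0004/0.9996 = 1/2499.
Target odds = 0.995/0.005 = 199.
Need L⁶ ≥ 199 ÷ (1/2499) = 497301.
8⁶ = 262144 < 497301 ≤ 531441 = 9⁶, so L = 9.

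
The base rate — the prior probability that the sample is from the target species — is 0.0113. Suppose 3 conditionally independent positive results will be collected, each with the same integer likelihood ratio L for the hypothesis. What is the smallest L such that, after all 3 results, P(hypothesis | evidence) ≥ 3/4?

7

Prior odds = 0.0113/0.9887 = 113/9887.
Target odds = 0.75/0.25 = 3.
Need L³ ≥ 3 ÷ (113/9887) = 29661/113.
6³ = 216 < 29661/113 ≤ 343 = 7³, so L = 7.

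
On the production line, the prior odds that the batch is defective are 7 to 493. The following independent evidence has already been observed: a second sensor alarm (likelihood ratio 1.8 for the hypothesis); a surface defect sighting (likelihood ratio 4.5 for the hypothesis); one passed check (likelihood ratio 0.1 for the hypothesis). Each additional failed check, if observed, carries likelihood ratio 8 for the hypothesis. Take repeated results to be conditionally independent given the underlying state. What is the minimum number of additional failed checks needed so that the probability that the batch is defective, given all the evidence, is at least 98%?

Prior odds = 7/493.
Combined Bayes factor of the evidence already in hand = 1.8 × 4.5 × 0.1 = 0.81.
Odds after that evidence = (7/493) × 0.81 = 567/49300.
Target odds = 0.98/0.02 = 49.
Need 8ⁿ ≥ 49 ÷ (567/49300) = 345100/81.
8⁴ = 4096 falls short of 345100/81 but 8⁵ = 32768 reaches it, so n = 5.

5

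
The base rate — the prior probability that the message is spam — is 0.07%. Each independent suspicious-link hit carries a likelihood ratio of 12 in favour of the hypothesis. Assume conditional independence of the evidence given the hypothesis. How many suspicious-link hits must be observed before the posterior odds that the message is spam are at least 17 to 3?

4

Prior odds = 0.0007/0.9993 = 7/9993.
Likelihood ratio per suspicious-link hit = 12.
Target odds = 17/3.
Require 12ⁿ ≥ 17/3 ÷ (7/9993) = 56627/7.
12³ = 1728 falls short of 56627/7 but 12⁴ = 20736 reaches it, so n = 4.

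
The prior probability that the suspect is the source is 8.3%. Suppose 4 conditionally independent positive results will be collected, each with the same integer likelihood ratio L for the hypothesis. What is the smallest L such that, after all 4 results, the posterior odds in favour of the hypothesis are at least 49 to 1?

5

Prior odds = 0.083/0.917 = 83/917.
Target odds = 49.
Need L⁴ ≥ 49 ÷ (83/917) = 44933/83.
4⁴ = 256 < 44933/83 ≤ 625 = 5⁴, so L = 5.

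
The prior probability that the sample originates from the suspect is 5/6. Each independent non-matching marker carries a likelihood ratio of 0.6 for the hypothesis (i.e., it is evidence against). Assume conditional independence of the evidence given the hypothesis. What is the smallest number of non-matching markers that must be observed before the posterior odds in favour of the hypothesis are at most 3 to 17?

Prior odds: (5/6) ÷ (1/6) = 5.
Likelihood ratio per non-matching marker = 0.6.
Target odds = 3/17.
Require 0.6ⁿ ≤ 3/17 ÷ 5 = 3/85.
0.6⁶ = 729/15625 is still above 3/85 but 0.6⁷ = 2187/78125 is at or below it, so n = 7.

7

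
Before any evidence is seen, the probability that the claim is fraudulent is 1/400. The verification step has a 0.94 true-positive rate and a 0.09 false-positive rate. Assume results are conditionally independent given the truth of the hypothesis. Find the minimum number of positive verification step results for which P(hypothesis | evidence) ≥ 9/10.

4

Prior odds = 0.0025/0.9975 = 1/399.
Likelihood ratio of a positive result = 0.94/0.09 = 94/9.
Target posterior odds = 0.9/0.1 = 9.
Require (94/9)ⁿ ≥ 9 ÷ (1/399) = 3591.
(94/9)³ = 830584/729 falls short of 3591 but (94/9)⁴ = 78074896/6561 reaches it, so n = 4.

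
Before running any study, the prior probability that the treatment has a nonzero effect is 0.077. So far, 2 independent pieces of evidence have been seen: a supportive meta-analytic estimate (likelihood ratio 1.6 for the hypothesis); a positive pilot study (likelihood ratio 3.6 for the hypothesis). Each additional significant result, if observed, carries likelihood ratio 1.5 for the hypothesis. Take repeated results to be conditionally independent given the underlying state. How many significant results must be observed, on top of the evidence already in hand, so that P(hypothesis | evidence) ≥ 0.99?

14

Prior odds = 0.077/0.923 = 77/923.
Combined Bayes factor of the evidence already in hand = 1.6 × 3.6 = 5.76.
Odds after that evidence = (77/923) × 5.76 = 11088/23075.
Target odds = 0.99/0.01 = 99.
Need 1.5ⁿ ≥ 99 ÷ (11088/23075) = 23075/112.
1.5¹³ = 1594323/8192 falls short of 23075/112 but 1.5¹⁴ = 4782969/16384 reaches it, so n = 14.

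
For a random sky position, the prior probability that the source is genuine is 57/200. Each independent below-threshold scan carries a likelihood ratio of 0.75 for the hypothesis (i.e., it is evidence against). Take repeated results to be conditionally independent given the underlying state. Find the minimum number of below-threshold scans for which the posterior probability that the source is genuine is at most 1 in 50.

11

Prior odds = 0.285/0.715 = 57/143.
Likelihood ratio per below-threshold scan = 0.75.
Target posterior odds = 0.02/0.98 = 1/49.
Require 0.75ⁿ ≤ 1/49 ÷ (57/143) = 143/2793.
0.75¹⁰ = 59049/1048576 is still above 143/2793 but 0.75¹¹ = 177147/4194304 is at or below it, so n = 11.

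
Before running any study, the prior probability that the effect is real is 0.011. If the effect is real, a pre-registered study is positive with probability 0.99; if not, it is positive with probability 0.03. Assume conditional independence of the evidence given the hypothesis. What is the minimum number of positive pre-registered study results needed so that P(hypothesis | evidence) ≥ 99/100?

Prior odds = 0.011/0.989 = 11/989.
Likelihood ratio of a positive = 0.99/0.03 = 33.
Target odds: 0.99 ÷ 0.01 = 99.
Need (11/989) × 33ⁿ ≥ 99, i.e. 33ⁿ ≥ 8901.
33² = 1089 falls short of 8901 but 33³ = 35937 reaches it, so n = 3.

3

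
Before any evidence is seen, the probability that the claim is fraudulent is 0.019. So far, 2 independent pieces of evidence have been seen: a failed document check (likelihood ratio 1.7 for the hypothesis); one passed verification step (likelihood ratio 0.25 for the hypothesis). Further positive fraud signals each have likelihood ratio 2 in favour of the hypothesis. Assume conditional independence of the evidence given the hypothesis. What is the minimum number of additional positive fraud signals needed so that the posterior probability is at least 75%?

Prior odds = 0.019/0.981 = 19/981.
Combined Bayes factor of the evidence already in hand = 1.7 × 0.25 = 0.425.
Odds after that evidence = (19/981) × 0.425 = 323/39240.
Target odds = 0.75/0.25 = 3.
Need 2ⁿ ≥ 3 ÷ (323/39240) = 117720/323.
2⁸ = 256 falls short of 117720/323 but 2⁹ = 512 reaches it, so n = 9.

9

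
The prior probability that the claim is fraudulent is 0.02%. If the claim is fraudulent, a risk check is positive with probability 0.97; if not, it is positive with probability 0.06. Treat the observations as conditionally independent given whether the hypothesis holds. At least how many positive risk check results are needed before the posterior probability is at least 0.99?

Prior odds = 0.0002/0.9998 = 1/4999.
Likelihood ratio of a positive = 0.97/0.06 = 97/6.
Target odds: 0.99 ÷ 0.01 = 99.
Require (97/6)ⁿ ≥ 99 ÷ (1/4999) = 494901.
(97/6)⁴ = 88529281/1296 falls short of 494901 but (97/6)⁵ ≈1.10434e+06 reaches it, so n = 5.

5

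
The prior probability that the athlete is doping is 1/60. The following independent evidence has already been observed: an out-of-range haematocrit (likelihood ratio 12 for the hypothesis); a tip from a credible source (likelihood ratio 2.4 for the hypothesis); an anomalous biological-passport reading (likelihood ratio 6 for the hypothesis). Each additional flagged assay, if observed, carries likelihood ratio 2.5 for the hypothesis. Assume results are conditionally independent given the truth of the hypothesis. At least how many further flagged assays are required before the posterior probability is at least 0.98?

4

Prior odds = (1/60)/(59/60) = 1/59.
Combined Bayes factor of the evidence already in hand = 12 × 2.4 × 6 = 172.8.
Odds after that evidence = (1/59) × 172.8 = 864/295.
Target odds = 0.98/0.02 = 49.
Need 2.5ⁿ ≥ 49 ÷ (864/295) = 14455/864.
2.5³ = 15.625 falls short of 14455/864 but 2.5⁴ = 39.0625 reaches it, so n = 4.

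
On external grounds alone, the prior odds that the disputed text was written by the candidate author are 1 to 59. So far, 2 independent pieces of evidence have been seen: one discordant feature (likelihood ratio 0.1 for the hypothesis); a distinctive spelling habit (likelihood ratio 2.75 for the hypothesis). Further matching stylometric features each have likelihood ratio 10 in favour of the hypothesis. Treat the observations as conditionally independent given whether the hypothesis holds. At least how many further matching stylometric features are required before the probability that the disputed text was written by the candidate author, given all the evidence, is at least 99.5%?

Prior odds = 1/59.
Combined Bayes factor of the evidence already in hand = 0.1 × 2.75 = 0.275.
Odds after that evidence = (1/59) × 0.275 = 11/2360.
Target odds = 0.995/0.005 = 199.
Need 10ⁿ ≥ 199 ÷ (11/2360) = 469640/11.
10⁴ = 10000 falls short of 469640/11 but 10⁵ = 100000 reaches it, so n = 5.

5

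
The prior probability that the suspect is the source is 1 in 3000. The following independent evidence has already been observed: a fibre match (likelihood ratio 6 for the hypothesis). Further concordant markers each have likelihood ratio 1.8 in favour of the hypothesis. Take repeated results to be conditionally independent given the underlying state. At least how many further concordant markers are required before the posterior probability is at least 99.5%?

20

Prior odds = (1/3000)/(2999/3000) = 1/2999.
Bayes factor of the evidence already in hand = 6.
Odds after that evidence = (1/2999) × 6 = 6/2999.
Target odds = 0.995/0.005 = 199.
Need 1.8ⁿ ≥ 199 ÷ (6/2999) = 596801/6.
1.8¹⁹ ≈70823.5 falls short of 596801/6 but 1.8²⁰ ≈127482 reaches it, so n = 20.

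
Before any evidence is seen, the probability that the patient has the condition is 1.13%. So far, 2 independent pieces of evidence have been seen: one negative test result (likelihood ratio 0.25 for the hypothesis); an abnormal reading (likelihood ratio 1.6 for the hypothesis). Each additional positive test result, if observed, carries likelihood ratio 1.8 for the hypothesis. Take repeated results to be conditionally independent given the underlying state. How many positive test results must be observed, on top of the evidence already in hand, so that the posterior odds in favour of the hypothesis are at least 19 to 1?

15

Prior odds = 0.0113/0.9887 = 113/9887.
Combined Bayes factor of the evidence already in hand = 0.25 × 1.6 = 0.4.
Odds after that evidence = (113/9887) × 0.4 = 226/49435.
Target odds = 19.
Need 1.8ⁿ ≥ 19 ÷ (226/49435) = 939265/226.
1.8¹⁴ ≈3748.13 falls short of 939265/226 but 1.8¹⁵ ≈6746.64 reaches it, so n = 15.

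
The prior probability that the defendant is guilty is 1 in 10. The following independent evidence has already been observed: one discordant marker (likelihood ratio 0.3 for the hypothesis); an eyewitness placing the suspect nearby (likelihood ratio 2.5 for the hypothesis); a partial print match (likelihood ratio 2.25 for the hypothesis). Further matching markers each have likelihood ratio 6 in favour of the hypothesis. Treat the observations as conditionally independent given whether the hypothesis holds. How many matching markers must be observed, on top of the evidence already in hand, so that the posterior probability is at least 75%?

Prior odds = 0.1/0.9 = 1/9.
Combined Bayes factor of the evidence already in hand = 0.3 × 2.5 × 2.25 = 1.6875.
Odds after that evidence = (1/9) × 1.6875 = 0.1875.
Target odds = 0.75/0.25 = 3.
Need 6ⁿ ≥ 3 ÷ 0.1875 = 16.
6¹ = 6 falls short of 16 but 6² = 36 reaches it, so n = 2.

2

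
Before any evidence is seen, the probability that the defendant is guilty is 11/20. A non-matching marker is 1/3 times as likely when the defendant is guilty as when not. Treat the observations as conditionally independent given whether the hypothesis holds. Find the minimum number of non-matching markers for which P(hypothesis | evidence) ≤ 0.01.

Prior odds = 0.55/0.45 = 11/9.
Likelihood ratio per non-matching marker = 1/3.
Target posterior odds = 0.01/0.99 = 1/99.
Need (11/9) × (1/3)ⁿ ≤ 1/99, i.e. (1/3)ⁿ ≤ 1/121.
(1/3)⁴ = 1/81 is still above 1/121 but (1/3)⁵ = 1/243 is at or below it, so n = 5.

5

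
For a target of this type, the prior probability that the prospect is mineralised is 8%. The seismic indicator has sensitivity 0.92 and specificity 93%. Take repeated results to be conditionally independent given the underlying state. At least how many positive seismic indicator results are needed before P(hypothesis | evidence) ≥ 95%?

Prior odds: 0.08 ÷ 0.92 = 2/23.
False-positive rate = 1 − 0.93 = 0.07; likelihood ratio of a positive = 0.92/0.07 = 92/7.
Target posterior odds = 0.95/0.05 = 19.
Require (92/7)ⁿ ≥ 19 ÷ (2/23) = 218.5.
(92/7)² = 8464/49 falls short of 218.5 but (92/7)³ = 778688/343 reaches it, so n = 3.

3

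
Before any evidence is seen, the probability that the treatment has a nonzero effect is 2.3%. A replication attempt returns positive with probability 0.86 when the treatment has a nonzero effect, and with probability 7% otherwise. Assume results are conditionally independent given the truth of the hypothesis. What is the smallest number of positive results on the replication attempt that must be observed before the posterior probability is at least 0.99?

4

Prior odds: 0.023 ÷ 0.977 = 23/977.
Likelihood ratio of a positive result = 0.86/0.07 = 86/7.
Target posterior odds = 0.99/0.01 = 99.
Need (23/977) × (86/7)ⁿ ≥ 99, i.e. (86/7)ⁿ ≥ 96723/23.
(86/7)³ = 636056/343 falls short of 96723/23 but (86/7)⁴ = 54700816/2401 reaches it, so n = 4.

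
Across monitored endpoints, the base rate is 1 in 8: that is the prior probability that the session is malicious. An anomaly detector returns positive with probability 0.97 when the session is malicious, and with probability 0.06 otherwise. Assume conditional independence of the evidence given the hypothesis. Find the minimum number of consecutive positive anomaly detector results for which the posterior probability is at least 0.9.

Prior odds: 0.125 ÷ 0.875 = 1/7.
Likelihood ratio of a positive result = 0.97/0.06 = 97/6.
Target posterior odds = 0.9/0.1 = 9.
Require (97/6)ⁿ ≥ 9 ÷ (1/7) = 63.
(97/6)¹ = 97/6 falls short of 63 but (97/6)² = 9409/36 reaches it, so n = 2.

2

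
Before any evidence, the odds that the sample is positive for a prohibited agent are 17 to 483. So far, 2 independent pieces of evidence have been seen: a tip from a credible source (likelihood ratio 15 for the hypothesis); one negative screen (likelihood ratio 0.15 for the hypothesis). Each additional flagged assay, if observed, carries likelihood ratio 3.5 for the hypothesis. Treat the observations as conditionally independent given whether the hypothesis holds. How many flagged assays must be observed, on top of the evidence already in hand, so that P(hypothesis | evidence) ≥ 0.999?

Prior odds = 17/483.
Combined Bayes factor of the evidence already in hand = 15 × 0.15 = 2.25.
Odds after that evidence = (17/483) × 2.25 = 51/644.
Target odds = 0.999/0.001 = 999.
Need 3.5ⁿ ≥ 999 ÷ (51/644) = 214452/17.
3.5⁷ = 823543/128 falls short of 214452/17 but 3.5⁸ = 5764801/256 reaches it, so n = 8.

8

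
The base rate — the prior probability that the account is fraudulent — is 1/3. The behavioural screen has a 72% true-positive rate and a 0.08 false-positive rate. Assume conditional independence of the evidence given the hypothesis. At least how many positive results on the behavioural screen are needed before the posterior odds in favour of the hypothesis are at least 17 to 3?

Prior odds: (1/3) ÷ (2/3) = 0.5.
Likelihood ratio of a positive result = 0.72/0.08 = 9.
Target odds = 17/3.
Require 9ⁿ ≥ 17/3 ÷ 0.5 = 34/3.
9¹ = 9 falls short of 34/3 but 9² = 81 reaches it, so n = 2.

2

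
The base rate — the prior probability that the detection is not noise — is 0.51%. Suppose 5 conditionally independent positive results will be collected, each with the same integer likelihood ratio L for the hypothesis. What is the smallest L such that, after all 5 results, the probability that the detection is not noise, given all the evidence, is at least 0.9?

5

Prior odds = 0.0051/0.9949 = 51/9949.
Target odds = 0.9/0.1 = 9.
Need L⁵ ≥ 9 ÷ (51/9949) = 29847/17.
4⁵ = 1024 < 29847/17 ≤ 3125 = 5⁵, so L = 5.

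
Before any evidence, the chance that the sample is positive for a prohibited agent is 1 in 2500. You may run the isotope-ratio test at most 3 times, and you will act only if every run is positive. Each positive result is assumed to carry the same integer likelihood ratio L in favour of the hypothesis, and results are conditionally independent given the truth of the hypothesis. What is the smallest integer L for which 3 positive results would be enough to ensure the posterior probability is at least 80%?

22

Prior odds = 0.0004/0.9996 = 1/2499.
Target odds = 0.8/0.2 = 4.
Need L³ ≥ 4 ÷ (1/2499) = 9996.
21³ = 9261 < 9996 ≤ 10648 = 22³, so L = 22.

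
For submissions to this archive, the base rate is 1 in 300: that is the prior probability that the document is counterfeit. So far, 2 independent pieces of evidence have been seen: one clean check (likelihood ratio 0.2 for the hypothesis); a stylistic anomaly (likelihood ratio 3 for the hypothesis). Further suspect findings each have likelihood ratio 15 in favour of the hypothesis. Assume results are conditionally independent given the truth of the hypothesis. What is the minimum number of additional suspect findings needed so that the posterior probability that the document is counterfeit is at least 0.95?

4

Prior odds = (1/300)/(299/300) = 1/299.
Combined Bayes factor of the evidence already in hand = 0.2 × 3 = 0.6.
Odds after that evidence = (1/299) × 0.6 = 3/1495.
Target odds = 0.95/0.05 = 19.
Need 15ⁿ ≥ 19 ÷ (3/1495) = 28405/3.
15³ = 3375 falls short of 28405/3 but 15⁴ = 50625 reaches it, so n = 4.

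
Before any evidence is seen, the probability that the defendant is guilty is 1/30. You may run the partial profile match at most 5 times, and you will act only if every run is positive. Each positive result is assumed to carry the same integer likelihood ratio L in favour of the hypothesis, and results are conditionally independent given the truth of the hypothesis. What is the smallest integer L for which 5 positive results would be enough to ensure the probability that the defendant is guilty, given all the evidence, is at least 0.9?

Prior odds = (1/30)/(29/30) = 1/29.
Target odds = 0.9/0.1 = 9.
Need L⁵ ≥ 9 ÷ (1/29) = 261.
3⁵ = 243 < 261 ≤ 1024 = 4⁵, so L = 4.

4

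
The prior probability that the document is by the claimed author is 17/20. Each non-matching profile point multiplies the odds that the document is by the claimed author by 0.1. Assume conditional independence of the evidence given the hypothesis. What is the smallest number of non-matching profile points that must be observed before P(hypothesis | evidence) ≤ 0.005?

Prior odds = 0.85/0.15 = 17/3.
Likelihood ratio per non-matching profile point = 0.1.
Target odds: 0.005 ÷ 0.995 = 1/199.
Require 0.1ⁿ ≤ 1/199 ÷ (17/3) = 3/3383.
0.1³ = 0.001 is still above 3/3383 but 0.1⁴ = 0.0001 is at or below it, so n = 4.

4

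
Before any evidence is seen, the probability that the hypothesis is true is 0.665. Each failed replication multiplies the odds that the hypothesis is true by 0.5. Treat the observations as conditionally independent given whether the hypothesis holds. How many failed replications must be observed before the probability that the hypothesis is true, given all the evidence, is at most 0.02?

7

Prior odds: 0.665 ÷ 0.335 = 133/67.
Likelihood ratio per failed replication = 0.5.
Target posterior odds = 0.02/0.98 = 1/49.
Require 0.5ⁿ ≤ 1/49 ÷ (133/67) = 67/6517.
0.5⁶ = 0.015625 is still above 67/6517 but 0.5⁷ = 0.0078125 is at or below it, so n = 7.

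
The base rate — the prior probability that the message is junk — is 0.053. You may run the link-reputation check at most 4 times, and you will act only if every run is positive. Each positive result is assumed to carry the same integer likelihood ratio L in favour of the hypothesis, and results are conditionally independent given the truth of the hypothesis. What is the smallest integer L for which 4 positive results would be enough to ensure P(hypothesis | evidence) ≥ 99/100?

7

Prior odds = 0.053/0.947 = 53/947.
Target odds = 0.99/0.01 = 99.
Need L⁴ ≥ 99 ÷ (53/947) = 93753/53.
6⁴ = 1296 < 93753/53 ≤ 2401 = 7⁴, so L = 7.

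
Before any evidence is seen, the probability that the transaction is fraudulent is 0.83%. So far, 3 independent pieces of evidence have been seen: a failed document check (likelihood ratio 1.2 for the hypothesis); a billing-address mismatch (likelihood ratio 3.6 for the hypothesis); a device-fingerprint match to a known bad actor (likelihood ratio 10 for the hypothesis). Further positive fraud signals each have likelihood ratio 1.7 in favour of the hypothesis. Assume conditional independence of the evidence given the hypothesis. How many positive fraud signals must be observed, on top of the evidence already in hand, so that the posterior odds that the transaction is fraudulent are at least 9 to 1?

7

Prior odds = 0.0083/0.9917 = 83/9917.
Combined Bayes factor of the evidence already in hand = 1.2 × 3.6 × 10 = 43.2.
Odds after that evidence = (83/9917) × 43.2 = 17928/49585.
Target odds = 9.
Need 1.7ⁿ ≥ 9 ÷ (17928/49585) = 49585/1992.
1.7⁶ = 24137569/1000000 falls short of 49585/1992 but 1.7⁷ = 410338673/10000000 reaches it, so n = 7.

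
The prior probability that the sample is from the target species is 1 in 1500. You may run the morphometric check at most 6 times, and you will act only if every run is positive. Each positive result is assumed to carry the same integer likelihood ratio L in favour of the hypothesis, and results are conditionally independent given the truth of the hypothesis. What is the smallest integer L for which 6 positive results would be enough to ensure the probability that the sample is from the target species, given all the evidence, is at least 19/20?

6

Prior odds = (1/1500)/(1499/1500) = 1/1499.
Target odds = 0.95/0.05 = 19.
Need L⁶ ≥ 19 ÷ (1/1499) = 28481.
5⁶ = 15625 < 28481 ≤ 46656 = 6⁶, so L = 6.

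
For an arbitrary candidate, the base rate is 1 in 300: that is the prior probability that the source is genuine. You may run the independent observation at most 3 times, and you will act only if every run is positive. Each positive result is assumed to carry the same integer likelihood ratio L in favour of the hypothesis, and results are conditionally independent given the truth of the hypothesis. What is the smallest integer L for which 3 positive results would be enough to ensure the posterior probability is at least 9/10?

14

Prior odds = (1/300)/(299/300) = 1/299.
Target odds = 0.9/0.1 = 9.
Need L³ ≥ 9 ÷ (1/299) = 2691.
13³ = 2197 < 2691 ≤ 2744 = 14³, so L = 14.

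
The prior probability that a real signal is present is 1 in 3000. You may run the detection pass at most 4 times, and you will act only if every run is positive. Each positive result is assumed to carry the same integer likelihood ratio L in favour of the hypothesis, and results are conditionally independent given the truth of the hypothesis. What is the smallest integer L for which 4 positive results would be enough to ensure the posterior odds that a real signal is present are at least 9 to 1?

13

Prior odds = (1/3000)/(2999/3000) = 1/2999.
Target odds = 9.
Need L⁴ ≥ 9 ÷ (1/2999) = 26991.
12⁴ = 20736 < 26991 ≤ 28561 = 13⁴, so L = 13.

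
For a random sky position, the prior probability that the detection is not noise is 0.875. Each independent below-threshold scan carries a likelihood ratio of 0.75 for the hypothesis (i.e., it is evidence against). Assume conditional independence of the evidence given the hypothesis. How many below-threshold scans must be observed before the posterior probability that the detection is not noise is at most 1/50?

Prior odds = 0.875/0.125 = 7.
Likelihood ratio per below-threshold scan = 0.75.
Target posterior odds = 0.02/0.98 = 1/49.
Require 0.75ⁿ ≤ 1/49 ÷ 7 = 1/343.
0.75²⁰ ≈0.00317121 is still above 1/343 but 0.75²¹ ≈0.00237841 is at or below it, so n = 21.

21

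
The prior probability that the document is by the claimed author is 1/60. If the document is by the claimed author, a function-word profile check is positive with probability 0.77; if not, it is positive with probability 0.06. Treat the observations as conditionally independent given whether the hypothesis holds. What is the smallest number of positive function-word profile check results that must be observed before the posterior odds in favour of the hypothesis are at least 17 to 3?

3

Prior odds = (1/60)/(59/60) = 1/59.
Likelihood ratio of a positive = 0.77/0.06 = 77/6.
Target odds = 17/3.
Need (1/59) × (77/6)ⁿ ≥ 17/3, i.e. (77/6)ⁿ ≥ 1003/3.
(77/6)² = 5929/36 falls short of 1003/3 but (77/6)³ = 456533/216 reaches it, so n = 3.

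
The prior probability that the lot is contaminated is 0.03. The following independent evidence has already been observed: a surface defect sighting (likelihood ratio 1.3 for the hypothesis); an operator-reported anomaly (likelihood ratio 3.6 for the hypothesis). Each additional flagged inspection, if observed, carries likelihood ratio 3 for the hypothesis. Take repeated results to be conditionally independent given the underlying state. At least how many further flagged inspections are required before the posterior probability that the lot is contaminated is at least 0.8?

4

Prior odds = 0.03/0.97 = 3/97.
Combined Bayes factor of the evidence already in hand = 1.3 × 3.6 = 4.68.
Odds after that evidence = (3/97) × 4.68 = 351/2425.
Target odds = 0.8/0.2 = 4.
Need 3ⁿ ≥ 4 ÷ (351/2425) = 9700/351.
3³ = 27 falls short of 9700/351 but 3⁴ = 81 reaches it, so n = 4.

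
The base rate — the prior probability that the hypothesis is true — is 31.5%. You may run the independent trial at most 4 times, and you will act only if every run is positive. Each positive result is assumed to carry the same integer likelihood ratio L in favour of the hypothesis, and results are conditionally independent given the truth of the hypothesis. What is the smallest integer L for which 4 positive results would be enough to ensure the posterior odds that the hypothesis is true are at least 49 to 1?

Prior odds = 0.315/0.685 = 63/137.
Target odds = 49.
Need L⁴ ≥ 49 ÷ (63/137) = 959/9.
3⁴ = 81 < 959/9 ≤ 256 = 4⁴, so L = 4.

4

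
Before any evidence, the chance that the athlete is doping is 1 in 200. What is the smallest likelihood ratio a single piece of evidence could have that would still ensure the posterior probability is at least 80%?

Prior odds = 0.005/0.995 = 1/199.
Target odds = 0.8/0.2 = 4.
Required Bayes factor = 4 ÷ (1/199) = 796.

796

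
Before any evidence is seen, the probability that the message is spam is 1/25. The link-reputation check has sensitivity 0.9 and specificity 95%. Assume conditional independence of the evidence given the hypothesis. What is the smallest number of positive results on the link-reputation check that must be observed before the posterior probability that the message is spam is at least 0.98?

Prior odds: 0.04 ÷ 0.96 = 1/24.
False-positive rate = 1 − 0.95 = 0.05; likelihood ratio of a positive = 0.9/0.05 = 18.
Target posterior odds = 0.98/0.02 = 49.
Need (1/24) × 18ⁿ ≥ 49, i.e. 18ⁿ ≥ 1176.
18² = 324 falls short of 1176 but 18³ = 5832 reaches it, so n = 3.

3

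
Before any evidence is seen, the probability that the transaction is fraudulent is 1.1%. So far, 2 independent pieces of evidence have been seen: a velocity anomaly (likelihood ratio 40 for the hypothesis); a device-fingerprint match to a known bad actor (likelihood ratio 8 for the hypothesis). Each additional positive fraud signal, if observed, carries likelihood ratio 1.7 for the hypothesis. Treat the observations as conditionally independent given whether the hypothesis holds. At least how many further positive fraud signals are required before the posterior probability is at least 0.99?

Prior odds = 0.011/0.989 = 11/989.
Combined Bayes factor of the evidence already in hand = 40 × 8 = 320.
Odds after that evidence = (11/989) × 320 = 3520/989.
Target odds = 0.99/0.01 = 99.
Need 1.7ⁿ ≥ 99 ÷ (3520/989) = 27.815625.
1.7⁶ = 24137569/1000000 falls short of 27.815625 but 1.7⁷ = 410338673/10000000 reaches it, so n = 7.

7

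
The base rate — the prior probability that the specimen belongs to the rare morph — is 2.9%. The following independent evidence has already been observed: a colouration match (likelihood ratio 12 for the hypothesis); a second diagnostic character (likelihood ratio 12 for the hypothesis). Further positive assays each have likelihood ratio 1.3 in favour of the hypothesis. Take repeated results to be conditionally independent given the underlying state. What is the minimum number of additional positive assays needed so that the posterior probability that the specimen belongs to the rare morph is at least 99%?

Prior odds = 0.029/0.971 = 29/971.
Combined Bayes factor of the evidence already in hand = 12 × 12 = 144.
Odds after that evidence = (29/971) × 144 = 4176/971.
Target odds = 0.99/0.01 = 99.
Need 1.3ⁿ ≥ 99 ÷ (4176/971) = 10681/464.
1.3¹¹ ≈17.9216 falls short of 10681/464 but 1.3¹² ≈23.2981 reaches it, so n = 12.

12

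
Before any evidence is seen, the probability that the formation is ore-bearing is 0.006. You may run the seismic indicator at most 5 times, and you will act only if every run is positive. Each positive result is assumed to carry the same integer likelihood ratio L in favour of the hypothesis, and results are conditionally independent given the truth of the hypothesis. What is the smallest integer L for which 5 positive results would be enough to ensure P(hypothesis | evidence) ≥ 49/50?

7

Prior odds = 0.006/0.994 = 3/497.
Target odds = 0.98/0.02 = 49.
Need L⁵ ≥ 49 ÷ (3/497) = 24353/3.
6⁵ = 7776 < 24353/3 ≤ 16807 = 7⁵, so L = 7.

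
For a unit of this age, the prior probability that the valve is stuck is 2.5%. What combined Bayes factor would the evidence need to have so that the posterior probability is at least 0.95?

Prior odds = 0.025/0.975 = 1/39.
Target odds = 0.95/0.05 = 19.
Required Bayes factor = 19 ÷ (1/39) = 741.

741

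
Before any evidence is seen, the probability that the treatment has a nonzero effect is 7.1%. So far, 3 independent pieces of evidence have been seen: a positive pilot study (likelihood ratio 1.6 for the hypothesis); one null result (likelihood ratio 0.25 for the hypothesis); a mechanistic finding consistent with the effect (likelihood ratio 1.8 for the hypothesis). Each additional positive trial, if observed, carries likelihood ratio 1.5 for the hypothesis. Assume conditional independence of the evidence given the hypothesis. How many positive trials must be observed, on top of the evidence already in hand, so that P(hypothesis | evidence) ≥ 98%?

Prior odds = 0.071/0.929 = 71/929.
Combined Bayes factor of the evidence already in hand = 1.6 × 0.25 × 1.8 = 0.72.
Odds after that evidence = (71/929) × 0.72 = 1278/23225.
Target odds = 0.98/0.02 = 49.
Need 1.5ⁿ ≥ 49 ÷ (1278/23225) = 1138025/1278.
1.5¹⁶ = 43046721/65536 falls short of 1138025/1278 but 1.5¹⁷ = 129140163/131072 reaches it, so n = 17.

17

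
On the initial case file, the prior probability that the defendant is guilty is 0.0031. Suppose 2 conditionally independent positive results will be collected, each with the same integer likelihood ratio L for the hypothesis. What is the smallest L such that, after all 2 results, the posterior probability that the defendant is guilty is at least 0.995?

253

Prior odds = 0.0031/0.9969 = 31/9969.
Target odds = 0.995/0.005 = 199.
Need L² ≥ 199 ÷ (31/9969) = 1983831/31.
252² = 63504 < 1983831/31 ≤ 64009 = 253², so L = 253.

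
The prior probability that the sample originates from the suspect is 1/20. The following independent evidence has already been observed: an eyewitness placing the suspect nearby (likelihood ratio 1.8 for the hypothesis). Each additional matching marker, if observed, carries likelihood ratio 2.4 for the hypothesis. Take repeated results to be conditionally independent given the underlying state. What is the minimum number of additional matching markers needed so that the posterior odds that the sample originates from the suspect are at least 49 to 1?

Prior odds = 0.05/0.95 = 1/19.
Bayes factor of the evidence already in hand = 1.8.
Odds after that evidence = (1/19) × 1.8 = 9/95.
Target odds = 49.
Need 2.4ⁿ ≥ 49 ÷ (9/95) = 4655/9.
2.4⁷ = 35831808/78125 falls short of 4655/9 but 2.4⁸ = 429981696/390625 reaches it, so n = 8.

8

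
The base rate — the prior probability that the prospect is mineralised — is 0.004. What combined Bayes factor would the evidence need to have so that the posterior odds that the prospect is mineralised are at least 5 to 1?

1245

Prior odds = 0.004/0.996 = 1/249.
Target odds = 5.
Required Bayes factor = 5 ÷ (1/249) = 1245.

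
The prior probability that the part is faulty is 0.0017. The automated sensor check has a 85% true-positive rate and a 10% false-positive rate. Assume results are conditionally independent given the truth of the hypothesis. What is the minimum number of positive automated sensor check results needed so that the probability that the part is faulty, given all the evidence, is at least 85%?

Prior odds = 0.0017/0.9983 = 17/9983.
Likelihood ratio of a positive result = 0.85/0.1 = 8.5.
Target odds: 0.85 ÷ 0.15 = 17/3.
Need (17/9983) × 8.5ⁿ ≥ 17/3, i.e. 8.5ⁿ ≥ 9983/3.
8.5³ = 614.125 falls short of 9983/3 but 8.5⁴ = 5220.0625 reaches it, so n = 4.

4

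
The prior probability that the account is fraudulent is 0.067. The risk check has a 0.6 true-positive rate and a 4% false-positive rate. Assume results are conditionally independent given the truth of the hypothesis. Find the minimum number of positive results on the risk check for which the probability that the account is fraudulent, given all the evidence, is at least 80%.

2

Prior odds = 0.067/0.933 = 67/933.
Likelihood ratio of a positive result = 0.6/0.04 = 15.
Target posterior odds = 0.8/0.2 = 4.
Require 15ⁿ ≥ 4 ÷ (67/933) = 3732/67.
15¹ = 15 falls short of 3732/67 but 15² = 225 reaches it, so n = 2.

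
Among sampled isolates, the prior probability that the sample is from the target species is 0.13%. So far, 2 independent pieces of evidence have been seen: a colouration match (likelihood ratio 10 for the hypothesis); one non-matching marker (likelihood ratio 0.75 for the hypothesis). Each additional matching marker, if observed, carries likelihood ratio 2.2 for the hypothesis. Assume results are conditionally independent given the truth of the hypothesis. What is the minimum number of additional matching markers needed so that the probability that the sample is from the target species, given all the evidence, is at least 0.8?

8

Prior odds = 0.0013/0.9987 = 13/9987.
Combined Bayes factor of the evidence already in hand = 10 × 0.75 = 7.5.
Odds after that evidence = (13/9987) × 7.5 = 65/6658.
Target odds = 0.8/0.2 = 4.
Need 2.2ⁿ ≥ 4 ÷ (65/6658) = 26632/65.
2.2⁷ = 19487171/78125 falls short of 26632/65 but 2.2⁸ = 214358881/390625 reaches it, so n = 8.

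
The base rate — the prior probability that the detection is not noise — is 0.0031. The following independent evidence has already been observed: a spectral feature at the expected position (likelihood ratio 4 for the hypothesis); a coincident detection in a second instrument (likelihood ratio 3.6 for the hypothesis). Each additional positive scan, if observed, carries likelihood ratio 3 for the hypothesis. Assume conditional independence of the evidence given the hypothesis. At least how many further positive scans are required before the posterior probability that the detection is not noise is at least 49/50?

7

Prior odds = 0.0031/0.9969 = 31/9969.
Combined Bayes factor of the evidence already in hand = 4 × 3.6 = 14.4.
Odds after that evidence = (31/9969) × 14.4 = 744/16615.
Target odds = 0.98/0.02 = 49.
Need 3ⁿ ≥ 49 ÷ (744/16615) = 814135/744.
3⁶ = 729 falls short of 814135/744 but 3⁷ = 2187 reaches it, so n = 7.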